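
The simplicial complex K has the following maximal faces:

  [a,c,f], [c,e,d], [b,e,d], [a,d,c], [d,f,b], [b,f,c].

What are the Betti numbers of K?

Fix the vertex order a < b < c < d < e < f and write every simplex with vertices in increasing order. Then dim K = 2 and the simplices of K are:

  0-simplices (6): a, b, c, d, e, f
  1-simplices (12): ac, ad, af, bc, bd, be, bf, cd, ce, cf, de, df
  2-simplices (6): acd, acf, bcf, bde, bdf, cde

giving chain groups C_0 ≅ Z^6, C_1 ≅ Z^12, C_2 ≅ Z^6.

Boundary ∂_1: C_1 → C_0 sends each edge [p,q] (with p < q) to q − p. For instance
  ∂bf = f − b.
As a 6×12 matrix over Z this has rank 5, with invariant factors (1,1,1,1,1).

The boundary map ∂_2: C_2 → C_1 maps a triangle to the signed sum of its edges. For instance
  ∂bdf = df − bf + bd,
  ∂acf = cf − af + ac.
The resulting 12×6 matrix has rank 6, and its Smith normal form has invariant factors (1,1,1,1,1,1).

From H_k ≅ ker(∂_k) / im(∂_{k+1}) we obtain:

  H_0: rank C_0 − rank ∂_1 = 6 − 5 = 1, and the invariant factors of ∂_1 are all 1, so H_0 ≅ Z.
  H_1: rank ker ∂_1 − rank ∂_2 = (12 − 5) − 6 = 1, and the invariant factors of ∂_2 are all 1, so H_1 ≅ Z.
  H_2: rank ker ∂_2 − rank ∂_3 = (6 − 6) − 0 = 0, and there is no ∂_3, so H_2 ≅ 0.

Hence the Betti numbers are b_0 = 1, b_1 = 1, b_2 = 0.

b_0 = 1, b_1 = 1, b_2 = 0.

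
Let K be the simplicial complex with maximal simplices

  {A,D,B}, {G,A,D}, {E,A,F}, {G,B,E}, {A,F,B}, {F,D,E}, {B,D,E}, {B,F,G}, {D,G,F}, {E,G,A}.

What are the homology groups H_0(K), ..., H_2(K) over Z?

H_0 = Z,  H_1 = Z/2Z,  H_2 = 0.

We work with the vertex ordering A < B < D < E < F < G. The simplices of K, each written with vertices in increasing order, are:

  0-simplices (6): A, B, D, E, F, G
  1-simplices (15): AB, AD, AE, AF, AG, BD, BE, BF, BG, DE, DF, DG, EF, EG, FG
  2-simplices (10): ABD, ABF, ADG, AEF, AEG, BDE, BEG, BFG, DEF, DFG

so the chain groups are C_0 ≅ Z^6, C_1 ≅ Z^15, C_2 ≅ Z^10.

∂_1: C_1 → C_0 maps an edge to its endpoints' difference, ∂[p,q] = q − p.
This gives a 6×15 integer matrix of rank 5; reducing to Smith normal form yields diagonal entries (1,1,1,1,1).

Boundary ∂_2: C_2 → C_1 maps a triangle to the signed sum of its edges. For instance
  ∂AEG = EG − AG + AE,
  ∂BFG = FG − BG + BF.
This gives a 15×10 integer matrix of rank 10; reducing to Smith normal form yields diagonal entries (1,1,1,1,1,1,1,1,1,2).

Computing H_k = (kernel of ∂_k) / (image of ∂_{k+1}):

  H_0: rank C_0 − rank ∂_1 = 6 − 5 = 1, and the invariant factors of ∂_1 are all 1, so H_0 = Z.
  H_1: rank ker ∂_1 − rank ∂_2 = (15 − 5) − 10 = 0, and ∂_2 has invariant factor 2 > 1, so H_1 = Z/2Z.
  H_2: rank ker ∂_2 − rank ∂_3 = (10 − 10) − 0 = 0, and there is no ∂_3, so H_2 = 0.

As a check, the Euler characteristic is 6 − 15 + 10 = 1, which agrees with 1 − 0 + 0 = 1.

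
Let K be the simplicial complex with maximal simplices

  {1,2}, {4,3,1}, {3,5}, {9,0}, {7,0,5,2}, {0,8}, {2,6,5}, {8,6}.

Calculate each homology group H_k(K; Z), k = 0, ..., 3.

K has 10 vertices, 16 edges, 6 triangles, 1 3-simplex.
rank ∂_0 = 0, rank ∂_1 = 9 ⇒ b_0 = 10 − 0 − 9 = 1; all invariant factors of ∂_1 are 1 so no torsion. So H_0 ≅ Z.
rank ∂_1 = 9, rank ∂_2 = 5 ⇒ b_1 = 16 − 9 − 5 = 2; all invariant factors of ∂_2 are 1 so no torsion. So H_1 ≅ Z^2.
rank ∂_2 = 5, rank ∂_3 = 1 ⇒ b_2 = 6 − 5 − 1 = 0; all invariant factors of ∂_3 are 1 so no torsion. So H_2 ≅ 0.
rank ∂_3 = 1, rank ∂_4 = 0 ⇒ b_3 = 1 − 1 − 0 = 0. So H_3 ≅ 0.

H_0 = Z,  H_1 = Z^2,  H_2 = 0,  H_3 = 0.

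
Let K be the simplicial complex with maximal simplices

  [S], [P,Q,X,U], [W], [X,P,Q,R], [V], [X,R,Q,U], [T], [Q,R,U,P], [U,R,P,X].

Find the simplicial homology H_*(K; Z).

H_0 = Z^5,  H_1 = 0,  H_2 = 0,  H_3 = Z.

Take the total order P < Q < R < S < T < U < V < W < X on the vertex set. Then K (dimension 3) consists of the simplices:

  0-simplices (9): P, Q, R, S, T, U, V, W, X
  1-simplices (10): PQ, PR, PU, PX, QR, QU, QX, RU, RX, UX
  2-simplices (10): PQR, PQU, PQX, PRU, PRX, PUX, QRU, QRX, QUX, RUX
  3-simplices (5): PQRU, PQRX, PQUX, PRUX, QRUX

so the chain groups are C_0 ≅ Z^9, C_1 ≅ Z^10, C_2 ≅ Z^10, C_3 ≅ Z^5.

The boundary map ∂_1: C_1 → C_0 maps an edge to its endpoints' difference, ∂[p,q] = q − p.
As a 9×10 matrix over Z this has rank 4, with invariant factors (1,1,1,1).

∂_2: C_2 → C_1 maps a triangle to the signed sum of its edges. For instance
  ∂PRU = RU − PU + PR,
  ∂QRU = RU − QU + QR.
As a 10×10 matrix over Z this has rank 6, with invariant factors (1,1,1,1,1,1).

Boundary ∂_3: C_3 → C_2 sends each 3-simplex σ to the alternating sum Σ_i (−1)^i (σ with its i-th vertex removed). For instance
  ∂QRUX = RUX − QUX + QRX − QRU,
  ∂PQRX = QRX − PRX + PQX − PQR.
This gives a 10×5 integer matrix of rank 4; reducing to Smith normal form yields diagonal entries (1,1,1,1).

From H_k ≅ ker(∂_k) / im(∂_{k+1}) we obtain:

  H_0: rank C_0 − rank ∂_1 = 9 − 4 = 5, and the invariant factors of ∂_1 are all 1, so H_0 ≅ Z^5.
  H_1: rank ker ∂_1 − rank ∂_2 = (10 − 4) − 6 = 0, and the invariant factors of ∂_2 are all 1, so H_1 ≅ 0.
  H_2: rank ker ∂_2 − rank ∂_3 = (10 − 6) − 4 = 0, and the invariant factors of ∂_3 are all 1, so H_2 ≅ 0.
  H_3: rank ker ∂_3 − rank ∂_4 = (5 − 4) − 0 = 1, and there is no ∂_4, so H_3 ≅ Z.

(K is a triangulation of the disjoint union of a set of 4 points and the 3-sphere S^3.)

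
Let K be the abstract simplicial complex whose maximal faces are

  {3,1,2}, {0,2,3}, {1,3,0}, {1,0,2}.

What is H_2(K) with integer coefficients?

H_2 = Z.

Take the total order 0 < 1 < 2 < 3 on the vertex set. Then K (dimension 2) consists of the simplices:

  0-simplices (4): [0], [1], [2], [3]
  1-simplices (6): [0,1], [0,2], [0,3], [1,2], [1,3], [2,3]
  2-simplices (4): [0,1,2], [0,1,3], [0,2,3], [1,2,3]

giving chain groups C_0 ≅ Z^4, C_1 ≅ Z^6, C_2 ≅ Z^4.

Boundary ∂_1: C_1 → C_0 sends each edge [p,q] (with p < q) to q − p. For instance
  ∂[1,3] = [3] − [1].
This gives a 4×6 integer matrix of rank 3; reducing to Smith normal form yields diagonal entries (1,1,1).

Boundary ∂_2: C_2 → C_1 acts by ∂[p,q,r] = [q,r] − [p,r] + [p,q]. For instance
  ∂[1,2,3] = [2,3] − [1,3] + [1,2],
  ∂[0,1,2] = [1,2] − [0,2] + [0,1].
As a 6×4 matrix over Z this has rank 3, with invariant factors (1,1,1).

Computing H_k = (kernel of ∂_k) / (image of ∂_{k+1}):

  H_2: rank ker ∂_2 − rank ∂_3 = (4 − 3) − 0 = 1, and there is no ∂_3, so H_2 ≅ Z.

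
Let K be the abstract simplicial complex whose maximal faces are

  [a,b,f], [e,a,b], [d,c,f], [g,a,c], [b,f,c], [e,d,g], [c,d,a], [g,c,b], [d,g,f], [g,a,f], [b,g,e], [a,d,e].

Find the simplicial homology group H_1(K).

K has 7 vertices, 18 edges, 12 triangles.
rank ∂_1 = 6, rank ∂_2 = 12 ⇒ b_1 = 18 − 6 − 12 = 0; ∂_2 has invariant factor(s) [2] giving torsion. So H_1 = Z_2.

H_1 = Z_2.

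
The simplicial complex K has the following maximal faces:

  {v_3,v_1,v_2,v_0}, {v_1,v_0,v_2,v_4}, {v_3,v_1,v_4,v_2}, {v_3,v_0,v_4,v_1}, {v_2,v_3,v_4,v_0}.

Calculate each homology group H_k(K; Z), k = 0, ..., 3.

Order the vertices as v_0 < v_1 < v_2 < v_3 < v_4. Listing each simplex with vertices in this order, K has dimension 3 with simplices:

  0-simplices (5): [v_0], [v_1], [v_2], [v_3], [v_4]
  1-simplices (10): [v_0,v_1], [v_0,v_2], [v_0,v_3], [v_0,v_4], [v_1,v_2], [v_1,v_3], [v_1,v_4], [v_2,v_3], [v_2,v_4], [v_3,v_4]
  2-simplices (10): [v_0,v_1,v_2], [v_0,v_1,v_3], [v_0,v_1,v_4], [v_0,v_2,v_3], [v_0,v_2,v_4], [v_0,v_3,v_4], [v_1,v_2,v_3], [v_1,v_2,v_4], [v_1,v_3,v_4], [v_2,v_3,v_4]
  3-simplices (5): [v_0,v_1,v_2,v_3], [v_0,v_1,v_2,v_4], [v_0,v_1,v_3,v_4], [v_0,v_2,v_3,v_4], [v_1,v_2,v_3,v_4]

so the chain groups are C_0 ≅ Z^5, C_1 ≅ Z^10, C_2 ≅ Z^10, C_3 ≅ Z^5.

Boundary ∂_1: C_1 → C_0 maps an edge to its endpoints' difference, ∂[p,q] = q − p. For instance
  ∂[v_0,v_4] = [v_4] − [v_0].
The resulting 5×10 matrix has rank 4, and its Smith normal form has invariant factors (1,1,1,1).

The boundary map ∂_2: C_2 → C_1 sends each 2-simplex [p,q,r] to [q,r] − [p,r] + [p,q]. For instance
  ∂[v_0,v_2,v_3] = [v_2,v_3] − [v_0,v_3] + [v_0,v_2],
  ∂[v_0,v_1,v_3] = [v_1,v_3] − [v_0,v_3] + [v_0,v_1].
As a 10×10 matrix over Z this has rank 6, with invariant factors (1,1,1,1,1,1).

The boundary map ∂_3: C_3 → C_2 sends each 3-simplex σ to the alternating sum Σ_i (−1)^i (σ with its i-th vertex removed). For instance
  ∂[v_1,v_2,v_3,v_4] = [v_2,v_3,v_4] − [v_1,v_3,v_4] + [v_1,v_2,v_4] − [v_1,v_2,v_3],
  ∂[v_0,v_1,v_3,v_4] = [v_1,v_3,v_4] − [v_0,v_3,v_4] + [v_0,v_1,v_4] − [v_0,v_1,v_3].
As a 10×5 matrix over Z this has rank 4, with invariant factors (1,1,1,1).

From H_k ≅ ker(∂_k) / im(∂_{k+1}) we obtain:

  H_0: rank C_0 − rank ∂_1 = 5 − 4 = 1, and the invariant factors of ∂_1 are all 1, so H_0 = Z.
  H_1: rank ker ∂_1 − rank ∂_2 = (10 − 4) − 6 = 0, and the invariant factors of ∂_2 are all 1, so H_1 = 0.
  H_2: rank ker ∂_2 − rank ∂_3 = (10 − 6) − 4 = 0, and the invariant factors of ∂_3 are all 1, so H_2 = 0.
  H_3: rank ker ∂_3 − rank ∂_4 = (5 − 4) − 0 = 1, and there is no ∂_4, so H_3 = Z.

As a check, the Euler characteristic is 5 − 10 + 10 − 5 = 0, which agrees with 1 − 0 + 0 − 1 = 0.

H_0 ≅ Z,  H_1 = 0,  H_2 = 0,  H_3 ≅ Z.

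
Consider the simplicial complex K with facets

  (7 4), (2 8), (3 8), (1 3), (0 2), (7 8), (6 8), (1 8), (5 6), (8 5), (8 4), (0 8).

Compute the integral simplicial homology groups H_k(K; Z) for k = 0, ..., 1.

H_0 = Z,  H_1 = Z^4.

K has 9 vertices, 12 edges.
rank ∂_0 = 0, rank ∂_1 = 8 ⇒ b_0 = 9 − 0 − 8 = 1; all invariant factors of ∂_1 are 1 so no torsion. So H_0 = Z.
rank ∂_1 = 8, rank ∂_2 = 0 ⇒ b_1 = 12 − 8 − 0 = 4. So H_1 = Z^4.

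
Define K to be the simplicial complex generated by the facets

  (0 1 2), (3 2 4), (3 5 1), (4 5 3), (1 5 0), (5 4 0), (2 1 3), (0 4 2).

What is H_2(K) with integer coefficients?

Fix the vertex order 0 < 1 < 2 < 3 < 4 < 5 and write every simplex with vertices in increasing order. Then dim K = 2 and the simplices of K are:

  0-simplices (6): [0], [1], [2], [3], [4], [5]
  1-simplices (12): [0,1], [0,2], [0,4], [0,5], [1,2], [1,3], [1,5], [2,3], [2,4], [3,4], [3,5], [4,5]
  2-simplices (8): [0,1,2], [0,1,5], [0,2,4], [0,4,5], [1,2,3], [1,3,5], [2,3,4], [3,4,5]

Hence C_0 ≅ Z^6, C_1 ≅ Z^12, C_2 ≅ Z^8.

∂_1: C_1 → C_0 is given by ∂[p,q] = [q] − [p]. For instance
  ∂[0,1] = [1] − [0].
As a 6×12 matrix over Z this has rank 5, with invariant factors (1,1,1,1,1).

Boundary ∂_2: C_2 → C_1 maps a triangle to the signed sum of its edges. For instance
  ∂[0,2,4] = [2,4] − [0,4] + [0,2],
  ∂[2,3,4] = [3,4] − [2,4] + [2,3].
The 12×8 boundary matrix has rank 7 and Smith normal form diag(1,1,1,1,1,1,1).

Computing H_k = (kernel of ∂_k) / (image of ∂_{k+1}):

  H_2: rank ker ∂_2 − rank ∂_3 = (8 − 7) − 0 = 1, and there is no ∂_3, so H_2 = Z.

H_2 ≅ Z.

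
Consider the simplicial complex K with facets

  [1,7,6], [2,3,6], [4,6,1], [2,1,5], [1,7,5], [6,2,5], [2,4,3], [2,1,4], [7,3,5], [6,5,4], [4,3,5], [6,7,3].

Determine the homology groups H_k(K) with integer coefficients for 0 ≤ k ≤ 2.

Take the total order 1 < 2 < 3 < 4 < 5 < 6 < 7 on the vertex set. Then K (dimension 2) consists of the simplices:

  0-simplices (7): [1], [2], [3], [4], [5], [6], [7]
  1-simplices (18): [1,2], [1,4], [1,5], [1,6], [1,7], [2,3], [2,4], [2,5], [2,6], [3,4], [3,5], [3,6], [3,7], [4,5], [4,6], [5,6], [5,7], [6,7]
  2-simplices (12): [1,2,4], [1,2,5], [1,4,6], [1,5,7], [1,6,7], [2,3,4], [2,3,6], [2,5,6], [3,4,5], [3,5,7], [3,6,7], [4,5,6]

giving chain groups C_0 ≅ Z^7, C_1 ≅ Z^18, C_2 ≅ Z^12.

The boundary map ∂_1: C_1 → C_0 maps an edge to its endpoints' difference, ∂[p,q] = q − p. For instance
  ∂[1,2] = [2] − [1].
The 7×18 boundary matrix has rank 6 and Smith normal form diag(1,1,1,1,1,1).

∂_2: C_2 → C_1 maps a triangle to the signed sum of its edges. For instance
  ∂[1,2,5] = [2,5] − [1,5] + [1,2],
  ∂[1,5,7] = [5,7] − [1,7] + [1,5].
The 18×12 boundary matrix has rank 12 and Smith normal form diag(1,1,1,1,1,1,1,1,1,1,1,2).

Reading off H_k = ker ∂_k / im ∂_{k+1}:

  H_0: rank C_0 − rank ∂_1 = 7 − 6 = 1, and the invariant factors of ∂_1 are all 1, so H_0 ≅ Z.
  H_1: rank ker ∂_1 − rank ∂_2 = (18 − 6) − 12 = 0, and ∂_2 has invariant factor 2 > 1, so H_1 ≅ Z/2.
  H_2: rank ker ∂_2 − rank ∂_3 = (12 − 12) − 0 = 0, and there is no ∂_3, so H_2 ≅ 0.

As a check, the Euler characteristic is 7 − 18 + 12 = 1, which agrees with 1 − 0 + 0 = 1.

H_0 ≅ Z,  H_1 ≅ Z/2,  H_2 = 0.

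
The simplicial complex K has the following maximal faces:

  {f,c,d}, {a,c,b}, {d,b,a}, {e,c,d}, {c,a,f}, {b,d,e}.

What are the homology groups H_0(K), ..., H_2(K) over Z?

H_0 ≅ Z,  H_1 ≅ Z,  H_2 = 0.

We work with the vertex ordering a < b < c < d < e < f. The simplices of K, each written with vertices in increasing order, are:

  0-simplices (6): a, b, c, d, e, f
  1-simplices (12): ab, ac, ad, af, bc, bd, be, cd, ce, cf, de, df
  2-simplices (6): abc, abd, acf, bde, cde, cdf

giving chain groups C_0 ≅ Z^6, C_1 ≅ Z^12, C_2 ≅ Z^6.

The boundary map ∂_1: C_1 → C_0 maps an edge to its endpoints' difference, ∂[p,q] = q − p.
This gives a 6×12 integer matrix of rank 5; reducing to Smith normal form yields diagonal entries (1,1,1,1,1).

Boundary ∂_2: C_2 → C_1 maps a triangle to the signed sum of its edges. For instance
  ∂acf = cf − af + ac,
  ∂cdf = df − cf + cd.
As a 12×6 matrix over Z this has rank 6, with invariant factors (1,1,1,1,1,1).

Computing H_k = (kernel of ∂_k) / (image of ∂_{k+1}):

  H_0: rank C_0 − rank ∂_1 = 6 − 5 = 1, and the invariant factors of ∂_1 are all 1, so H_0 = Z.
  H_1: rank ker ∂_1 − rank ∂_2 = (12 − 5) − 6 = 1, and the invariant factors of ∂_2 are all 1, so H_1 = Z.
  H_2: rank ker ∂_2 − rank ∂_3 = (6 − 6) − 0 = 0, and there is no ∂_3, so H_2 = 0.

(K is a triangulation of the cylinder S^1 x I.)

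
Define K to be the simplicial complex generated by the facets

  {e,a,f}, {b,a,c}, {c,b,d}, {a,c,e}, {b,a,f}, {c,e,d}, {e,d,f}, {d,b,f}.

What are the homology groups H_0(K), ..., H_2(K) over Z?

H_0 = Z,  H_1 = 0,  H_2 = Z.

Fix the vertex order a < b < c < d < e < f and write every simplex with vertices in increasing order. Then dim K = 2 and the simplices of K are:

  0-simplices (6): a, b, c, d, e, f
  1-simplices (12): ab, ac, ae, af, bc, bd, bf, cd, ce, de, df, ef
  2-simplices (8): abc, abf, ace, aef, bcd, bdf, cde, def

so the chain groups are C_0 ≅ Z^6, C_1 ≅ Z^12, C_2 ≅ Z^8.

The boundary map ∂_1: C_1 → C_0 sends each edge [p,q] (with p < q) to q − p. For instance
  ∂ab = b − a.
This gives a 6×12 integer matrix of rank 5; reducing to Smith normal form yields diagonal entries (1,1,1,1,1).

∂_2: C_2 → C_1 acts by ∂[p,q,r] = [q,r] − [p,r] + [p,q]. For instance
  ∂abc = bc − ac + ab,
  ∂abf = bf − af + ab.
As a 12×8 matrix over Z this has rank 7, with invariant factors (1,1,1,1,1,1,1).

Now H_k = ker ∂_k / im ∂_{k+1}, so:

  H_0: rank C_0 − rank ∂_1 = 6 − 5 = 1, and the invariant factors of ∂_1 are all 1, so H_0 = Z.
  H_1: rank ker ∂_1 − rank ∂_2 = (12 − 5) − 7 = 0, and the invariant factors of ∂_2 are all 1, so H_1 = 0.
  H_2: rank ker ∂_2 − rank ∂_3 = (8 − 7) − 0 = 1, and there is no ∂_3, so H_2 = Z.

(K is a triangulation of the 2-sphere S^2.)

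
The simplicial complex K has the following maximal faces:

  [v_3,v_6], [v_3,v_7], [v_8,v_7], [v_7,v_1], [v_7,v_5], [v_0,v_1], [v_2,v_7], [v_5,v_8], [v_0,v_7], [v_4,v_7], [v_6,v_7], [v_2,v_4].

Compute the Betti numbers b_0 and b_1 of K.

Order the vertices as v_0 < v_1 < v_2 < v_3 < v_4 < v_5 < v_6 < v_7 < v_8. Listing each simplex with vertices in this order, K has dimension 1 with simplices:

  0-simplices (9): [v_0], [v_1], [v_2], [v_3], [v_4], [v_5], [v_6], [v_7], [v_8]
  1-simplices (12): [v_0,v_1], [v_0,v_7], [v_1,v_7], [v_2,v_4], [v_2,v_7], [v_3,v_6], [v_3,v_7], [v_4,v_7], [v_5,v_7], [v_5,v_8], [v_6,v_7], [v_7,v_8]

so the chain groups are C_0 ≅ Z^9, C_1 ≅ Z^12.

The boundary map ∂_1: C_1 → C_0 maps an edge to its endpoints' difference, ∂[p,q] = q − p. For instance
  ∂[v_5,v_8] = [v_8] − [v_5].
The 9×12 boundary matrix has rank 8 and Smith normal form diag(1,1,1,1,1,1,1,1).

Reading off H_k = ker ∂_k / im ∂_{k+1}:

  H_0: rank C_0 − rank ∂_1 = 9 − 8 = 1, and the invariant factors of ∂_1 are all 1, so H_0 ≅ Z.
  H_1: rank ker ∂_1 − rank ∂_2 = (12 − 8) − 0 = 4, and there is no ∂_2, so H_1 ≅ Z^4.

As a check, the Euler characteristic is 9 − 12 = -3, which agrees with 1 − 4 = -3.

Hence the Betti numbers are b_0 = 1, b_1 = 4.

b_0 = 1, b_1 = 4.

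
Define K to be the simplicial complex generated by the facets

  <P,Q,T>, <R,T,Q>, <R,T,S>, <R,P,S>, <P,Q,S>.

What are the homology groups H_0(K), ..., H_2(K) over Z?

We work with the vertex ordering P < Q < R < S < T. The simplices of K, each written with vertices in increasing order, are:

  0-simplices (5): P, Q, R, S, T
  1-simplices (10): PQ, PR, PS, PT, QR, QS, QT, RS, RT, ST
  2-simplices (5): PQS, PQT, PRS, QRT, RST

Hence C_0 ≅ Z^5, C_1 ≅ Z^10, C_2 ≅ Z^5.

The boundary map ∂_1: C_1 → C_0 maps an edge to its endpoints' difference, ∂[p,q] = q − p. For instance
  ∂QR = R − Q.
As a 5×10 matrix over Z this has rank 4, with invariant factors (1,1,1,1).

The boundary map ∂_2: C_2 → C_1 acts by ∂[p,q,r] = [q,r] − [p,r] + [p,q]. For instance
  ∂QRT = RT − QT + QR,
  ∂PRS = RS − PS + PR.
The resulting 10×5 matrix has rank 5, and its Smith normal form has invariant factors (1,1,1,1,1).

From H_k ≅ ker(∂_k) / im(∂_{k+1}) we obtain:

  H_0: rank C_0 − rank ∂_1 = 5 − 4 = 1, and the invariant factors of ∂_1 are all 1, so H_0 ≅ Z.
  H_1: rank ker ∂_1 − rank ∂_2 = (10 − 4) − 5 = 1, and the invariant factors of ∂_2 are all 1, so H_1 ≅ Z.
  H_2: rank ker ∂_2 − rank ∂_3 = (5 − 5) − 0 = 0, and there is no ∂_3, so H_2 ≅ 0.

H_0 = Z,  H_1 = Z,  H_2 = 0.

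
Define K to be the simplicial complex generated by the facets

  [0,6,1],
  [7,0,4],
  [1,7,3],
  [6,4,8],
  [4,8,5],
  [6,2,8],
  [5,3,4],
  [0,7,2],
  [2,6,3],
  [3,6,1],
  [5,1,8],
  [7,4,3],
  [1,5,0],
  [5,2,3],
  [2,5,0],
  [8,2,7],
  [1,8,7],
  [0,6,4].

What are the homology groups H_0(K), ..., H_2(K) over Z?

K has 9 vertices, 27 edges, 18 triangles.
rank ∂_0 = 0, rank ∂_1 = 8 ⇒ b_0 = 9 − 0 − 8 = 1; all invariant factors of ∂_1 are 1 so no torsion. So H_0 ≅ Z.
rank ∂_1 = 8, rank ∂_2 = 17 ⇒ b_1 = 27 − 8 − 17 = 2; all invariant factors of ∂_2 are 1 so no torsion. So H_1 ≅ Z^2.
rank ∂_2 = 17, rank ∂_3 = 0 ⇒ b_2 = 18 − 17 − 0 = 1. So H_2 ≅ Z.

H_0 = Z,  H_1 = Z^2,  H_2 = Z.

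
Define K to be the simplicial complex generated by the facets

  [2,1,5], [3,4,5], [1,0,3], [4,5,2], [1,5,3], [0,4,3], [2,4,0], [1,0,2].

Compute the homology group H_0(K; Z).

H_0 = Z.

Fix the vertex order 0 < 1 < 2 < 3 < 4 < 5 and write every simplex with vertices in increasing order. Then dim K = 2 and the simplices of K are:

  0-simplices (6): [0], [1], [2], [3], [4], [5]
  1-simplices (12): [0,1], [0,2], [0,3], [0,4], [1,2], [1,3], [1,5], [2,4], [2,5], [3,4], [3,5], [4,5]
  2-simplices (8): [0,1,2], [0,1,3], [0,2,4], [0,3,4], [1,2,5], [1,3,5], [2,4,5], [3,4,5]

giving chain groups C_0 ≅ Z^6, C_1 ≅ Z^12, C_2 ≅ Z^8.

∂_1: C_1 → C_0 maps an edge to its endpoints' difference, ∂[p,q] = q − p.
This gives a 6×12 integer matrix of rank 5; reducing to Smith normal form yields diagonal entries (1,1,1,1,1).

Boundary ∂_2: C_2 → C_1 sends each 2-simplex [p,q,r] to [q,r] − [p,r] + [p,q]. For instance
  ∂[3,4,5] = [4,5] − [3,5] + [3,4],
  ∂[1,3,5] = [3,5] − [1,5] + [1,3].
This gives a 12×8 integer matrix of rank 7; reducing to Smith normal form yields diagonal entries (1,1,1,1,1,1,1).

Now H_k = ker ∂_k / im ∂_{k+1}, so:

  H_0: rank C_0 − rank ∂_1 = 6 − 5 = 1, and the invariant factors of ∂_1 are all 1, so H_0 = Z.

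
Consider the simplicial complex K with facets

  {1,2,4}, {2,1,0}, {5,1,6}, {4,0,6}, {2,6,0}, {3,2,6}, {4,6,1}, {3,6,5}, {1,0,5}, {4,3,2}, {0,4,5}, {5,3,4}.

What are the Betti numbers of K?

K has 7 vertices, 18 edges, 12 triangles.
rank ∂_0 = 0, rank ∂_1 = 6 ⇒ b_0 = 7 − 0 − 6 = 1; all invariant factors of ∂_1 are 1 so no torsion. So H_0 ≅ Z.
rank ∂_1 = 6, rank ∂_2 = 12 ⇒ b_1 = 18 − 6 − 12 = 0; ∂_2 has invariant factor(s) [2] giving torsion. So H_1 ≅ Z/2.
rank ∂_2 = 12, rank ∂_3 = 0 ⇒ b_2 = 12 − 12 − 0 = 0. So H_2 ≅ 0.

b_0 = 1, b_1 = 0, b_2 = 0.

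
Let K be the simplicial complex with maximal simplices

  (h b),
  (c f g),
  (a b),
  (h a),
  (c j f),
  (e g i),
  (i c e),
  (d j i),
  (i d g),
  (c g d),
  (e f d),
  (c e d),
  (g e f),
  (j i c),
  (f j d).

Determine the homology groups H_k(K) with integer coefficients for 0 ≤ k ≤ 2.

H_0 = Z^2,  H_1 = Z ⊕ Z/2,  H_2 = 0.

Fix the vertex order a < b < c < d < e < f < g < h < i < j and write every simplex with vertices in increasing order. Then dim K = 2 and the simplices of K are:

  0-simplices (10): a, b, c, d, e, f, g, h, i, j
  1-simplices (21): ab, ah, bh, cd, ce, cf, cg, ci, cj, de, df, dg, di, dj, ef, eg, ei, fg, fj, gi, ij
  2-simplices (12): cde, cdg, cei, cfg, cfj, cij, def, dfj, dgi, dij, efg, egi

giving chain groups C_0 ≅ Z^10, C_1 ≅ Z^21, C_2 ≅ Z^12.

Boundary ∂_1: C_1 → C_0 maps an edge to its endpoints' difference, ∂[p,q] = q − p. For instance
  ∂cd = d − c.
As a 10×21 matrix over Z this has rank 8, with invariant factors (1,1,1,1,1,1,1,1).

∂_2: C_2 → C_1 acts by ∂[p,q,r] = [q,r] − [p,r] + [p,q]. For instance
  ∂def = ef − df + de,
  ∂efg = fg − eg + ef.
This gives a 21×12 integer matrix of rank 12; reducing to Smith normal form yields diagonal entries (1,1,1,1,1,1,1,1,1,1,1,2).

From H_k ≅ ker(∂_k) / im(∂_{k+1}) we obtain:

  H_0: rank C_0 − rank ∂_1 = 10 − 8 = 2, and the invariant factors of ∂_1 are all 1, so H_0 = Z^2.
  H_1: rank ker ∂_1 − rank ∂_2 = (21 − 8) − 12 = 1, and ∂_2 has invariant factor 2 > 1, so H_1 = Z ⊕ Z/2.
  H_2: rank ker ∂_2 − rank ∂_3 = (12 − 12) − 0 = 0, and there is no ∂_3, so H_2 = 0.

As a check, the Euler characteristic is 10 − 21 + 12 = 1, which agrees with 2 − 1 + 0 = 1.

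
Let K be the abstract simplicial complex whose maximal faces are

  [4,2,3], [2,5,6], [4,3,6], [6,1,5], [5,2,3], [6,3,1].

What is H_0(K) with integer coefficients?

Order the vertices as 1 < 2 < 3 < 4 < 5 < 6. Listing each simplex with vertices in this order, K has dimension 2 with simplices:

  0-simplices (6): [1], [2], [3], [4], [5], [6]
  1-simplices (12): [1,3], [1,5], [1,6], [2,3], [2,4], [2,5], [2,6], [3,4], [3,5], [3,6], [4,6], [5,6]
  2-simplices (6): [1,3,6], [1,5,6], [2,3,4], [2,3,5], [2,5,6], [3,4,6]

Hence C_0 ≅ Z^6, C_1 ≅ Z^12, C_2 ≅ Z^6.

The boundary map ∂_1: C_1 → C_0 maps an edge to its endpoints' difference, ∂[p,q] = q − p.
This gives a 6×12 integer matrix of rank 5; reducing to Smith normal form yields diagonal entries (1,1,1,1,1).

Boundary ∂_2: C_2 → C_1 maps a triangle to the signed sum of its edges. For instance
  ∂[1,3,6] = [3,6] − [1,6] + [1,3],
  ∂[2,5,6] = [5,6] − [2,6] + [2,5].
The 12×6 boundary matrix has rank 6 and Smith normal form diag(1,1,1,1,1,1).

Reading off H_k = ker ∂_k / im ∂_{k+1}:

  H_0: rank C_0 − rank ∂_1 = 6 − 5 = 1, and the invariant factors of ∂_1 are all 1, so H_0 = Z.

H_0 = Z.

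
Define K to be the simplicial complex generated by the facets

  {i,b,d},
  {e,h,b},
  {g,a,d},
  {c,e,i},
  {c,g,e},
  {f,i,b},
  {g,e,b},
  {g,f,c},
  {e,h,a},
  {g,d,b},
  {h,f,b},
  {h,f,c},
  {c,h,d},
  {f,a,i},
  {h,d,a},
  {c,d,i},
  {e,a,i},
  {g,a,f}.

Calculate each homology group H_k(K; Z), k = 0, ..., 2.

H_0 ≅ Z,  H_1 ≅ Z^2,  H_2 ≅ Z.

Order the vertices as a < b < c < d < e < f < g < h < i. Listing each simplex with vertices in this order, K has dimension 2 with simplices:

  0-simplices (9): a, b, c, d, e, f, g, h, i
  1-simplices (27): ad, ae, af, ag, ah, ai, bd, be, bf, bg, bh, bi, cd, ce, cf, cg, ch, ci, dg, dh, di, eg, eh, ei, fg, fh, fi
  2-simplices (18): adg, adh, aeh, aei, afg, afi, bdg, bdi, beg, beh, bfh, bfi, cdh, cdi, ceg, cei, cfg, cfh

giving chain groups C_0 ≅ Z^9, C_1 ≅ Z^27, C_2 ≅ Z^18.

Boundary ∂_1: C_1 → C_0 sends each edge [p,q] (with p < q) to q − p. For instance
  ∂ah = h − a.
The resulting 9×27 matrix has rank 8, and its Smith normal form has invariant factors (1,1,1,1,1,1,1,1).

∂_2: C_2 → C_1 maps a triangle to the signed sum of its edges. For instance
  ∂ceg = eg − cg + ce,
  ∂cdi = di − ci + cd.
This gives a 27×18 integer matrix of rank 17; reducing to Smith normal form yields diagonal entries (1,1,1,1,1,1,1,1,1,1,1,1,1,1,1,1,1).

Now H_k = ker ∂_k / im ∂_{k+1}, so:

  H_0: rank C_0 − rank ∂_1 = 9 − 8 = 1, and the invariant factors of ∂_1 are all 1, so H_0 ≅ Z.
  H_1: rank ker ∂_1 − rank ∂_2 = (27 − 8) − 17 = 2, and the invariant factors of ∂_2 are all 1, so H_1 ≅ Z^2.
  H_2: rank ker ∂_2 − rank ∂_3 = (18 − 17) − 0 = 1, and there is no ∂_3, so H_2 ≅ Z.

(K is a triangulation of the torus T^2.)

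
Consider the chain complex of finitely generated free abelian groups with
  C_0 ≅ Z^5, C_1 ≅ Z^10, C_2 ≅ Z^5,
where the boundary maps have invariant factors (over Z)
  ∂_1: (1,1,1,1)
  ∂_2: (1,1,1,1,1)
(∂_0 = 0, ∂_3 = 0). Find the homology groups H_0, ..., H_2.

H_0: b_0 = 5 − 0 − 4 = 1; torsion from ∂_1 factors > 1: none. So H_0 ≅ Z.
H_1: b_1 = 10 − 4 − 5 = 1; torsion from ∂_2 factors > 1: none. So H_1 ≅ Z.
H_2: b_2 = 5 − 5 − 0 = 0; torsion from ∂_3 factors > 1: none. So H_2 ≅ 0.

H_0 ≅ Z,  H_1 ≅ Z,  H_2 = 0.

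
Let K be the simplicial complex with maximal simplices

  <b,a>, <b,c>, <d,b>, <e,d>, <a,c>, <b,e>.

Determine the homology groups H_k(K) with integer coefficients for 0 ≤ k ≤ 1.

H_0 ≅ Z,  H_1 ≅ Z^2.

We work with the vertex ordering a < b < c < d < e. The simplices of K, each written with vertices in increasing order, are:

  0-simplices (5): a, b, c, d, e
  1-simplices (6): ab, ac, bc, bd, be, de

so the chain groups are C_0 ≅ Z^5, C_1 ≅ Z^6.

∂_1: C_1 → C_0 maps an edge to its endpoints' difference, ∂[p,q] = q − p.
As a 5×6 matrix over Z this has rank 4, with invariant factors (1,1,1,1).

Now H_k = ker ∂_k / im ∂_{k+1}, so:

  H_0: rank C_0 − rank ∂_1 = 5 − 4 = 1, and the invariant factors of ∂_1 are all 1, so H_0 = Z.
  H_1: rank ker ∂_1 − rank ∂_2 = (6 − 4) − 0 = 2, and there is no ∂_2, so H_1 = Z^2.

(K is a triangulation of a wedge of 2 circles.)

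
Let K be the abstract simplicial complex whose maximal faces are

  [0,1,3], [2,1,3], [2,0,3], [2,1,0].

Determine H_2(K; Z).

H_2 ≅ Z.

Take the total order 0 < 1 < 2 < 3 on the vertex set. Then K (dimension 2) consists of the simplices:

  0-simplices (4): [0], [1], [2], [3]
  1-simplices (6): [0,1], [0,2], [0,3], [1,2], [1,3], [2,3]
  2-simplices (4): [0,1,2], [0,1,3], [0,2,3], [1,2,3]

giving chain groups C_0 ≅ Z^4, C_1 ≅ Z^6, C_2 ≅ Z^4.

Boundary ∂_1: C_1 → C_0 maps an edge to its endpoints' difference, ∂[p,q] = q − p. For instance
  ∂[1,3] = [3] − [1].
As a 4×6 matrix over Z this has rank 3, with invariant factors (1,1,1).

∂_2: C_2 → C_1 maps a triangle to the signed sum of its edges. For instance
  ∂[0,2,3] = [2,3] − [0,3] + [0,2],
  ∂[1,2,3] = [2,3] − [1,3] + [1,2].
This gives a 6×4 integer matrix of rank 3; reducing to Smith normal form yields diagonal entries (1,1,1).

From H_k ≅ ker(∂_k) / im(∂_{k+1}) we obtain:

  H_2: rank ker ∂_2 − rank ∂_3 = (4 − 3) − 0 = 1, and there is no ∂_3, so H_2 = Z.

(K is a triangulation of the 2-sphere S^2.)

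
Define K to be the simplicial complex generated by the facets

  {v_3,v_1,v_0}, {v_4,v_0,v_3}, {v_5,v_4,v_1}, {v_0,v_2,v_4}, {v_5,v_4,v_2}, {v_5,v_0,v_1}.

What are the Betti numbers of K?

b_0 = 1, b_1 = 1, b_2 = 0.

Order the vertices as v_0 < v_1 < v_2 < v_3 < v_4 < v_5. Listing each simplex with vertices in this order, K has dimension 2 with simplices:

  0-simplices (6): [v_0], [v_1], [v_2], [v_3], [v_4], [v_5]
  1-simplices (12): [v_0,v_1], [v_0,v_2], [v_0,v_3], [v_0,v_4], [v_0,v_5], [v_1,v_3], [v_1,v_4], [v_1,v_5], [v_2,v_4], [v_2,v_5], [v_3,v_4], [v_4,v_5]
  2-simplices (6): [v_0,v_1,v_3], [v_0,v_1,v_5], [v_0,v_2,v_4], [v_0,v_3,v_4], [v_1,v_4,v_5], [v_2,v_4,v_5]

giving chain groups C_0 ≅ Z^6, C_1 ≅ Z^12, C_2 ≅ Z^6.

The boundary map ∂_1: C_1 → C_0 sends each edge [p,q] (with p < q) to q − p. For instance
  ∂[v_4,v_5] = [v_5] − [v_4].
The 6×12 boundary matrix has rank 5 and Smith normal form diag(1,1,1,1,1).

The boundary map ∂_2: C_2 → C_1 acts by ∂[p,q,r] = [q,r] − [p,r] + [p,q]. For instance
  ∂[v_0,v_3,v_4] = [v_3,v_4] − [v_0,v_4] + [v_0,v_3],
  ∂[v_0,v_1,v_3] = [v_1,v_3] − [v_0,v_3] + [v_0,v_1].
The resulting 12×6 matrix has rank 6, and its Smith normal form has invariant factors (1,1,1,1,1,1).

Reading off H_k = ker ∂_k / im ∂_{k+1}:

  H_0: rank C_0 − rank ∂_1 = 6 − 5 = 1, and the invariant factors of ∂_1 are all 1, so H_0 ≅ Z.
  H_1: rank ker ∂_1 − rank ∂_2 = (12 − 5) − 6 = 1, and the invariant factors of ∂_2 are all 1, so H_1 ≅ Z.
  H_2: rank ker ∂_2 − rank ∂_3 = (6 − 6) − 0 = 0, and there is no ∂_3, so H_2 ≅ 0.

As a check, the Euler characteristic is 6 − 12 + 6 = 0, which agrees with 1 − 1 + 0 = 0.

Hence the Betti numbers are b_0 = 1, b_1 = 1, b_2 = 0.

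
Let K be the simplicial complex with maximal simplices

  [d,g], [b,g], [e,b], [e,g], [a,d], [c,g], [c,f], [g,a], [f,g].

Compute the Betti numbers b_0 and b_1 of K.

b_0 = 1, b_1 = 3.

We work with the vertex ordering a < b < c < d < e < f < g. The simplices of K, each written with vertices in increasing order, are:

  0-simplices (7): a, b, c, d, e, f, g
  1-simplices (9): ad, ag, be, bg, cf, cg, dg, eg, fg

so the chain groups are C_0 ≅ Z^7, C_1 ≅ Z^9.

Boundary ∂_1: C_1 → C_0 sends each edge [p,q] (with p < q) to q − p.
This gives a 7×9 integer matrix of rank 6; reducing to Smith normal form yields diagonal entries (1,1,1,1,1,1).

From H_k ≅ ker(∂_k) / im(∂_{k+1}) we obtain:

  H_0: rank C_0 − rank ∂_1 = 7 − 6 = 1, and the invariant factors of ∂_1 are all 1, so H_0 = Z.
  H_1: rank ker ∂_1 − rank ∂_2 = (9 − 6) − 0 = 3, and there is no ∂_2, so H_1 = Z^3.

(K is a triangulation of a wedge of 3 circles.)

Hence the Betti numbers are b_0 = 1, b_1 = 3.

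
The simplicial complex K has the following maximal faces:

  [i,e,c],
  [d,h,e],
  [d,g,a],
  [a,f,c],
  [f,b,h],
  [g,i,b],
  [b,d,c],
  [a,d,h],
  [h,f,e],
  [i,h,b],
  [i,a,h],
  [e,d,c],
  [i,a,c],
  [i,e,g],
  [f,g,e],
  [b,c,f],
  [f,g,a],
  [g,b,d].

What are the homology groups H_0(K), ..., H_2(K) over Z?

H_0 ≅ Z,  H_1 ≅ Z^2,  H_2 ≅ Z.

Take the total order a < b < c < d < e < f < g < h < i on the vertex set. Then K (dimension 2) consists of the simplices:

  0-simplices (9): a, b, c, d, e, f, g, h, i
  1-simplices (27): ac, ad, af, ag, ah, ai, bc, bd, bf, bg, bh, bi, cd, ce, cf, ci, de, dg, dh, ef, eg, eh, ei, fg, fh, gi, hi
  2-simplices (18): acf, aci, adg, adh, afg, ahi, bcd, bcf, bdg, bfh, bgi, bhi, cde, cei, deh, efg, efh, egi

Hence C_0 ≅ Z^9, C_1 ≅ Z^27, C_2 ≅ Z^18.

Boundary ∂_1: C_1 → C_0 maps an edge to its endpoints' difference, ∂[p,q] = q − p. For instance
  ∂ce = e − c.
The 9×27 boundary matrix has rank 8 and Smith normal form diag(1,1,1,1,1,1,1,1).

∂_2: C_2 → C_1 maps a triangle to the signed sum of its edges. For instance
  ∂ahi = hi − ai + ah,
  ∂deh = eh − dh + de.
The 27×18 boundary matrix has rank 17 and Smith normal form diag(1,1,1,1,1,1,1,1,1,1,1,1,1,1,1,1,1).

Reading off H_k = ker ∂_k / im ∂_{k+1}:

  H_0: rank C_0 − rank ∂_1 = 9 − 8 = 1, and the invariant factors of ∂_1 are all 1, so H_0 ≅ Z.
  H_1: rank ker ∂_1 − rank ∂_2 = (27 − 8) − 17 = 2, and the invariant factors of ∂_2 are all 1, so H_1 ≅ Z^2.
  H_2: rank ker ∂_2 − rank ∂_3 = (18 − 17) − 0 = 1, and there is no ∂_3, so H_2 ≅ Z.

As a check, the Euler characteristic is 9 − 27 + 18 = 0, which agrees with 1 − 2 + 1 = 0.
(K is a triangulation of the torus T^2.)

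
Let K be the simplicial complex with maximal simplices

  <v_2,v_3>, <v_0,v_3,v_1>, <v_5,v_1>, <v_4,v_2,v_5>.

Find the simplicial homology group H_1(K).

H_1 = Z.

Order the vertices as v_0 < v_1 < v_2 < v_3 < v_4 < v_5. Listing each simplex with vertices in this order, K has dimension 2 with simplices:

  0-simplices (6): [v_0], [v_1], [v_2], [v_3], [v_4], [v_5]
  1-simplices (8): [v_0,v_1], [v_0,v_3], [v_1,v_3], [v_1,v_5], [v_2,v_3], [v_2,v_4], [v_2,v_5], [v_4,v_5]
  2-simplices (2): [v_0,v_1,v_3], [v_2,v_4,v_5]

giving chain groups C_0 ≅ Z^6, C_1 ≅ Z^8, C_2 ≅ Z^2.

The boundary map ∂_1: C_1 → C_0 is given by ∂[p,q] = [q] − [p].
As a 6×8 matrix over Z this has rank 5, with invariant factors (1,1,1,1,1).

The boundary map ∂_2: C_2 → C_1 sends each 2-simplex [p,q,r] to [q,r] − [p,r] + [p,q]. For instance
  ∂[v_0,v_1,v_3] = [v_1,v_3] − [v_0,v_3] + [v_0,v_1],
  ∂[v_2,v_4,v_5] = [v_4,v_5] − [v_2,v_5] + [v_2,v_4].
This gives a 8×2 integer matrix of rank 2; reducing to Smith normal form yields diagonal entries (1,1).

From H_k ≅ ker(∂_k) / im(∂_{k+1}) we obtain:

  H_1: rank ker ∂_1 − rank ∂_2 = (8 − 5) − 2 = 1, and the invariant factors of ∂_2 are all 1, so H_1 = Z.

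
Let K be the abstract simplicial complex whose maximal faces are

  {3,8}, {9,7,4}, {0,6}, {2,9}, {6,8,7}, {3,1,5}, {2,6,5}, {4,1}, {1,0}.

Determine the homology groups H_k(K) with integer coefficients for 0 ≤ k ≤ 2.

H_0 = Z,  H_1 = Z^4,  H_2 = 0.

We work with the vertex ordering 0 < 1 < 2 < 3 < 4 < 5 < 6 < 7 < 8 < 9. The simplices of K, each written with vertices in increasing order, are:

  0-simplices (10): [0], [1], [2], [3], [4], [5], [6], [7], [8], [9]
  1-simplices (17): [0,1], [0,6], [1,3], [1,4], [1,5], [2,5], [2,6], [2,9], [3,5], [3,8], [4,7], [4,9], [5,6], [6,7], [6,8], [7,8], [7,9]
  2-simplices (4): [1,3,5], [2,5,6], [4,7,9], [6,7,8]

Hence C_0 ≅ Z^10, C_1 ≅ Z^17, C_2 ≅ Z^4.

∂_1: C_1 → C_0 maps an edge to its endpoints' difference, ∂[p,q] = q − p. For instance
  ∂[2,5] = [5] − [2].
As a 10×17 matrix over Z this has rank 9, with invariant factors (1,1,1,1,1,1,1,1,1).

The boundary map ∂_2: C_2 → C_1 sends each 2-simplex [p,q,r] to [q,r] − [p,r] + [p,q]. For instance
  ∂[6,7,8] = [7,8] − [6,8] + [6,7],
  ∂[2,5,6] = [5,6] − [2,6] + [2,5].
The resulting 17×4 matrix has rank 4, and its Smith normal form has invariant factors (1,1,1,1).

Computing H_k = (kernel of ∂_k) / (image of ∂_{k+1}):

  H_0: rank C_0 − rank ∂_1 = 10 − 9 = 1, and the invariant factors of ∂_1 are all 1, so H_0 = Z.
  H_1: rank ker ∂_1 − rank ∂_2 = (17 − 9) − 4 = 4, and the invariant factors of ∂_2 are all 1, so H_1 = Z^4.
  H_2: rank ker ∂_2 − rank ∂_3 = (4 − 4) − 0 = 0, and there is no ∂_3, so H_2 = 0.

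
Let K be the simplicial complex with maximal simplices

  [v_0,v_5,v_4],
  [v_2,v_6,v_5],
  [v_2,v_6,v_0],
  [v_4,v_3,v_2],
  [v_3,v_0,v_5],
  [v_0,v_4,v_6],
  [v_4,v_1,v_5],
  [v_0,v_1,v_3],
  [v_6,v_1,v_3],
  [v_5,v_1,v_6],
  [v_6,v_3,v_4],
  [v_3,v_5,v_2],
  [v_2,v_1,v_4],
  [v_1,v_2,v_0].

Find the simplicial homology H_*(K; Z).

H_0 ≅ Z,  H_1 ≅ Z^2,  H_2 ≅ Z.

Fix the vertex order v_0 < v_1 < v_2 < v_3 < v_4 < v_5 < v_6 and write every simplex with vertices in increasing order. Then dim K = 2 and the simplices of K are:

  0-simplices (7): [v_0], [v_1], [v_2], [v_3], [v_4], [v_5], [v_6]
  1-simplices (21): (21 of them)
  2-simplices (14): (14 of them)

giving chain groups C_0 ≅ Z^7, C_1 ≅ Z^21, C_2 ≅ Z^14.

Boundary ∂_1: C_1 → C_0 sends each edge [p,q] (with p < q) to q − p.
This gives a 7×21 integer matrix of rank 6; reducing to Smith normal form yields diagonal entries (1,1,1,1,1,1).

Boundary ∂_2: C_2 → C_1 acts by ∂[p,q,r] = [q,r] − [p,r] + [p,q]. For instance
  ∂[v_2,v_3,v_4] = [v_3,v_4] − [v_2,v_4] + [v_2,v_3],
  ∂[v_1,v_2,v_4] = [v_2,v_4] − [v_1,v_4] + [v_1,v_2].
This gives a 21×14 integer matrix of rank 13; reducing to Smith normal form yields diagonal entries (1,1,1,1,1,1,1,1,1,1,1,1,1).

Reading off H_k = ker ∂_k / im ∂_{k+1}:

  H_0: rank C_0 − rank ∂_1 = 7 − 6 = 1, and the invariant factors of ∂_1 are all 1, so H_0 ≅ Z.
  H_1: rank ker ∂_1 − rank ∂_2 = (21 − 6) − 13 = 2, and the invariant factors of ∂_2 are all 1, so H_1 ≅ Z^2.
  H_2: rank ker ∂_2 − rank ∂_3 = (14 − 13) − 0 = 1, and there is no ∂_3, so H_2 ≅ Z.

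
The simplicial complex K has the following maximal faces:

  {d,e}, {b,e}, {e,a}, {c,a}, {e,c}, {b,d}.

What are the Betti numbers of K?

Take the total order a < b < c < d < e on the vertex set. Then K (dimension 1) consists of the simplices:

  0-simplices (5): a, b, c, d, e
  1-simplices (6): ac, ae, bd, be, ce, de

so the chain groups are C_0 ≅ Z^5, C_1 ≅ Z^6.

The boundary map ∂_1: C_1 → C_0 is given by ∂[p,q] = [q] − [p].
The 5×6 boundary matrix has rank 4 and Smith normal form diag(1,1,1,1).

Computing H_k = (kernel of ∂_k) / (image of ∂_{k+1}):

  H_0: rank C_0 − rank ∂_1 = 5 − 4 = 1, and the invariant factors of ∂_1 are all 1, so H_0 = Z.
  H_1: rank ker ∂_1 − rank ∂_2 = (6 − 4) − 0 = 2, and there is no ∂_2, so H_1 = Z^2.

(K is a triangulation of a wedge of 2 circles.)

Hence the Betti numbers are b_0 = 1, b_1 = 2.

b_0 = 1, b_1 = 2.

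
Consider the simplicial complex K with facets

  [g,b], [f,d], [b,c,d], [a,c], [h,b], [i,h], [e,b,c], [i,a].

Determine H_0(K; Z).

H_0 = Z.

K has 9 vertices, 11 edges, 2 triangles.
rank ∂_0 = 0, rank ∂_1 = 8 ⇒ b_0 = 9 − 0 − 8 = 1; all invariant factors of ∂_1 are 1 so no torsion. So H_0 ≅ Z.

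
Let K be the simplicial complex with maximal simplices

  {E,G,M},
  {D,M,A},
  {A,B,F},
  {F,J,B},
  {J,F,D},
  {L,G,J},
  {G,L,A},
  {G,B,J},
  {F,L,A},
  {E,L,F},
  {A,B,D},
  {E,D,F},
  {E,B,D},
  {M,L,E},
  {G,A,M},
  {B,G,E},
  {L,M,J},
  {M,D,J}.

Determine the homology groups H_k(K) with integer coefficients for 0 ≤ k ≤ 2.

H_0 = Z,  H_1 = Z ⊕ Z/2,  H_2 = 0.

Take the total order A < B < D < E < F < G < J < L < M on the vertex set. Then K (dimension 2) consists of the simplices:

  0-simplices (9): A, B, D, E, F, G, J, L, M
  1-simplices (27): AB, AD, AF, AG, AL, AM, BD, BE, BF, BG, BJ, DE, DF, DJ, DM, EF, EG, EL, EM, FJ, FL, GJ, GL, GM, JL, JM, LM
  2-simplices (18): ABD, ABF, ADM, AFL, AGL, AGM, BDE, BEG, BFJ, BGJ, DEF, DFJ, DJM, EFL, EGM, ELM, GJL, JLM

so the chain groups are C_0 ≅ Z^9, C_1 ≅ Z^27, C_2 ≅ Z^18.

∂_1: C_1 → C_0 sends each edge [p,q] (with p < q) to q − p.
The resulting 9×27 matrix has rank 8, and its Smith normal form has invariant factors (1,1,1,1,1,1,1,1).

The boundary map ∂_2: C_2 → C_1 acts by ∂[p,q,r] = [q,r] − [p,r] + [p,q]. For instance
  ∂JLM = LM − JM + JL,
  ∂GJL = JL − GL + GJ.
As a 27×18 matrix over Z this has rank 18, with invariant factors (1,1,1,1,1,1,1,1,1,1,1,1,1,1,1,1,1,2).

From H_k ≅ ker(∂_k) / im(∂_{k+1}) we obtain:

  H_0: rank C_0 − rank ∂_1 = 9 − 8 = 1, and the invariant factors of ∂_1 are all 1, so H_0 ≅ Z.
  H_1: rank ker ∂_1 − rank ∂_2 = (27 − 8) − 18 = 1, and ∂_2 has invariant factor 2 > 1, so H_1 ≅ Z ⊕ Z/2.
  H_2: rank ker ∂_2 − rank ∂_3 = (18 − 18) − 0 = 0, and there is no ∂_3, so H_2 ≅ 0.

(K is a triangulation of the Klein bottle.)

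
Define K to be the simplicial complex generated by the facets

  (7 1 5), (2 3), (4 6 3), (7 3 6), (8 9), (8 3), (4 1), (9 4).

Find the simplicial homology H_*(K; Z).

H_0 ≅ Z,  H_1 ≅ Z^2,  H_2 = 0.

Take the total order 1 < 2 < 3 < 4 < 5 < 6 < 7 < 8 < 9 on the vertex set. Then K (dimension 2) consists of the simplices:

  0-simplices (9): [1], [2], [3], [4], [5], [6], [7], [8], [9]
  1-simplices (13): [1,4], [1,5], [1,7], [2,3], [3,4], [3,6], [3,7], [3,8], [4,6], [4,9], [5,7], [6,7], [8,9]
  2-simplices (3): [1,5,7], [3,4,6], [3,6,7]

so the chain groups are C_0 ≅ Z^9, C_1 ≅ Z^13, C_2 ≅ Z^3.

Boundary ∂_1: C_1 → C_0 maps an edge to its endpoints' difference, ∂[p,q] = q − p. For instance
  ∂[1,7] = [7] − [1].
This gives a 9×13 integer matrix of rank 8; reducing to Smith normal form yields diagonal entries (1,1,1,1,1,1,1,1).

The boundary map ∂_2: C_2 → C_1 sends each 2-simplex [p,q,r] to [q,r] − [p,r] + [p,q]. For instance
  ∂[3,4,6] = [4,6] − [3,6] + [3,4],
  ∂[3,6,7] = [6,7] − [3,7] + [3,6].
As a 13×3 matrix over Z this has rank 3, with invariant factors (1,1,1).

Now H_k = ker ∂_k / im ∂_{k+1}, so:

  H_0: rank C_0 − rank ∂_1 = 9 − 8 = 1, and the invariant factors of ∂_1 are all 1, so H_0 = Z.
  H_1: rank ker ∂_1 − rank ∂_2 = (13 − 8) − 3 = 2, and the invariant factors of ∂_2 are all 1, so H_1 = Z^2.
  H_2: rank ker ∂_2 − rank ∂_3 = (3 − 3) − 0 = 0, and there is no ∂_3, so H_2 = 0.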